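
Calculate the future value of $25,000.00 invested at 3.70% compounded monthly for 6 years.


Compound interest formula: A = P(1 + r/n)^(nt)
A = $25,000.00 × (1 + 0.037/12)^(12 × 6)
Growth factor: (1 + 0.037/12)^72 = 1.248145003
A = $25,000.00 × 1.248145003
A = $31,203.63

A = P(1 + r/n)^(nt) = $31,203.63


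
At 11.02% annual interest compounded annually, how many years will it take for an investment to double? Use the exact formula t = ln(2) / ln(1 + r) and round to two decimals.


Doubling condition: (1 + r)^t = 2
Take ln of both sides: t × ln(1 + r) = ln(2)
t = ln(2) / ln(1 + r)
t = 0.693147 / 0.104540
t = 6.63

t = ln(2) / ln(1 + r) = 6.63 years


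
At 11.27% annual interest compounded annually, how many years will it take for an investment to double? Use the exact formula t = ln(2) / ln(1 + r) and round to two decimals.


Doubling condition: (1 + r)^t = 2
Take ln of both sides: t × ln(1 + r) = ln(2)
t = ln(2) / ln(1 + r)
t = 0.693147 / 0.106789
t = 6.49

t = ln(2) / ln(1 + r) = 6.49 years


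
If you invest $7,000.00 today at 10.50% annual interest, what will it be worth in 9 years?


Future value formula: FV = PV × (1 + r)^t
FV = $7,000.00 × (1 + 0.105)^9
FV = $7,000.00 × 2.456182
FV = $17,193.27

FV = PV × (1 + r)^t = $17,193.27


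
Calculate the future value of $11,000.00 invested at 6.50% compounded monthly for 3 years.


Compound interest formula: A = P(1 + r/n)^(nt)
A = $11,000.00 × (1 + 0.065/12)^(12 × 3)
Growth factor: (1 + 0.065/12)^36 = 1.214672
A = $11,000.00 × 1.214672
A = $13,361.39

A = P(1 + r/n)^(nt) = $13,361.39


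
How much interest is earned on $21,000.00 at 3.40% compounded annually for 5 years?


Compound interest earned = final amount − principal.
A = P(1 + r/n)^(nt) = $21,000.00 × (1 + 0.034/1)^(1 × 5) = $24,821.16
Interest = A − P = $24,821.16 − $21,000.00 = $3,821.16

Interest = A - P = $3,821.16


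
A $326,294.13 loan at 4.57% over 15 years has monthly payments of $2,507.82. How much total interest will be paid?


Total paid over the life of the loan = PMT × n.
Total paid = $2,507.82 × 180 = $451,407.60
Total interest = total paid − principal = $451,407.60 − $326,294.13 = $125,113.47

Total interest = (PMT × n) - PV = $125,113.47


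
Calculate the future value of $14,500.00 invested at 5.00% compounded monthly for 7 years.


Compound interest formula: A = P(1 + r/n)^(nt)
A = $14,500.00 × (1 + 0.05/12)^(12 × 7)
Growth factor: (1 + 0.05/12)^84 = 1.418036
A = $14,500.00 × 1.418036
A = $20,561.52

A = P(1 + r/n)^(nt) = $20,561.52


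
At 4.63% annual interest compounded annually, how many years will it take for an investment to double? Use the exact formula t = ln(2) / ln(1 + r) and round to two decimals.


Doubling condition: (1 + r)^t = 2
Take ln of both sides: t × ln(1 + r) = ln(2)
t = ln(2) / ln(1 + r)
t = 0.693147 / 0.045260
t = 15.31

t = ln(2) / ln(1 + r) = 15.31 years


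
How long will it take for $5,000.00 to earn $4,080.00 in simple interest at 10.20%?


Rearrange the simple interest formula for t:
I = P × r × t  ⇒  t = I / (P × r)
t = $4,080.00 / ($5,000.00 × 0.102)
t = 8

t = I/(P×r) = 8 years


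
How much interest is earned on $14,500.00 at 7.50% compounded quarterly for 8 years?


Compound interest earned = final amount − principal.
A = P(1 + r/n)^(nt) = $14,500.00 × (1 + 0.075/4)^(4 × 8) = $26,274.34
Interest = A − P = $26,274.34 − $14,500.00 = $11,774.34

Interest = A - P = $11,774.34


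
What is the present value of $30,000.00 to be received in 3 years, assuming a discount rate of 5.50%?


Present value formula: PV = FV / (1 + r)^t
PV = $30,000.00 / (1 + 0.055)^3
PV = $30,000.00 / 1.1742414
PV = $25,548.41

PV = FV / (1 + r)^t = $25,548.41


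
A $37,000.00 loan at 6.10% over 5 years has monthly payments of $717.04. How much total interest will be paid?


Total paid over the life of the loan = PMT × n.
Total paid = $717.04 × 60 = $43,022.40
Total interest = total paid − principal = $43,022.40 − $37,000.00 = $6,022.40

Total interest = (PMT × n) - PV = $6,022.40


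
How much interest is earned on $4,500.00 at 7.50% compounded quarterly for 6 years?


Compound interest earned = final amount − principal.
A = P(1 + r/n)^(nt) = $4,500.00 × (1 + 0.075/4)^(4 × 6) = $7,028.06
Interest = A − P = $7,028.06 − $4,500.00 = $2,528.06

Interest = A - P = $2,528.06


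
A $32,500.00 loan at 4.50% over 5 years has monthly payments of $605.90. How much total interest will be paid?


Total paid over the life of the loan = PMT × n.
Total paid = $605.90 × 60 = $36,354.00
Total interest = total paid − principal = $36,354.00 − $32,500.00 = $3,854.00

Total interest = (PMT × n) - PV = $3,854.00


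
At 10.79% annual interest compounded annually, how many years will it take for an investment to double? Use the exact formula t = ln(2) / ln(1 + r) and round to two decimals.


Doubling condition: (1 + r)^t = 2
Take ln of both sides: t × ln(1 + r) = ln(2)
t = ln(2) / ln(1 + r)
t = 0.693147 / 0.102466
t = 6.76

t = ln(2) / ln(1 + r) = 6.76 years


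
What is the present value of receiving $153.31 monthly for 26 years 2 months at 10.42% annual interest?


Present value of an ordinary annuity: PV = PMT × (1 − (1 + r)^(−n)) / r
Monthly rate r = 0.1042/12 ≈ 0.00868333, n = 314
PV = $153.31 × (1 − (1 + 0.1042/12)^(−314)) / (0.1042/12)
PV = $153.31 × 107.537228
PV = $16,486.53

PV = PMT × (1-(1+r)^(-n))/r = $16,486.53


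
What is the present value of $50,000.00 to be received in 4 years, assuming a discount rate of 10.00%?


Present value formula: PV = FV / (1 + r)^t
PV = $50,000.00 / (1 + 0.1)^4
PV = $50,000.00 / 1.464100
PV = $34,150.67

PV = FV / (1 + r)^t = $34,150.67


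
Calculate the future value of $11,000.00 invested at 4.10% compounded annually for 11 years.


Compound interest formula: A = P(1 + r/n)^(nt)
A = $11,000.00 × (1 + 0.041/1)^(1 × 11)
Growth factor: (1 + 0.041/1)^11 = 1.5558153
A = $11,000.00 × 1.5558153
A = $17,113.97

A = P(1 + r/n)^(nt) = $17,113.97


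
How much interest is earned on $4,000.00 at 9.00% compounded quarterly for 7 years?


Compound interest earned = final amount − principal.
A = P(1 + r/n)^(nt) = $4,000.00 × (1 + 0.09/4)^(4 × 7) = $7,458.18
Interest = A − P = $7,458.18 − $4,000.00 = $3,458.18

Interest = A - P = $3,458.18


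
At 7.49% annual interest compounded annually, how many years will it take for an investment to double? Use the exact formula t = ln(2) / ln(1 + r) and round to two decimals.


Doubling condition: (1 + r)^t = 2
Take ln of both sides: t × ln(1 + r) = ln(2)
t = ln(2) / ln(1 + r)
t = 0.693147 / 0.072228
t = 9.60

t = ln(2) / ln(1 + r) = 9.60 years


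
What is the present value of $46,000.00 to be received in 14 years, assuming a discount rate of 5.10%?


Present value formula: PV = FV / (1 + r)^t
PV = $46,000.00 / (1 + 0.051)^14
PV = $46,000.00 / 2.006495
PV = $22,925.55

PV = FV / (1 + r)^t = $22,925.55


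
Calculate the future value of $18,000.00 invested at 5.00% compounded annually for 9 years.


Compound interest formula: A = P(1 + r/n)^(nt)
A = $18,000.00 × (1 + 0.05/1)^(1 × 9)
Growth factor: (1 + 0.05/1)^9 = 1.5513282
A = $18,000.00 × 1.5513282
A = $27,923.91

A = P(1 + r/n)^(nt) = $27,923.91


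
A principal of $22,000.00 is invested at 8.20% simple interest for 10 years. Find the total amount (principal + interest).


Total amount formula: A = P(1 + rt) = P + P·r·t
Interest: I = P × r × t = $22,000.00 × 0.082 × 10 = $18,040.00
A = P + I = $22,000.00 + $18,040.00 = $40,040.00

A = P + I = P(1 + rt) = $40,040.00


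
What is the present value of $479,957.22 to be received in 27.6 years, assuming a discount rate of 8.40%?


Present value formula: PV = FV / (1 + r)^t
PV = $479,957.22 / (1 + 0.084)^27.6
PV = $479,957.22 / 9.264206
PV = $51,807.70

PV = FV / (1 + r)^t = $51,807.70


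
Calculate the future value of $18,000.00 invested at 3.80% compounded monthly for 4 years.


Compound interest formula: A = P(1 + r/n)^(nt)
A = $18,000.00 × (1 + 0.038/12)^(12 × 4)
Growth factor: (1 + 0.038/12)^48 = 1.1638807
A = $18,000.00 × 1.1638807
A = $20,949.85

A = P(1 + r/n)^(nt) = $20,949.85


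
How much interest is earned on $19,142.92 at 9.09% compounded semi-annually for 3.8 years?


Compound interest earned = final amount − principal.
A = P(1 + r/n)^(nt) = $19,142.92 × (1 + 0.0909/2)^(2 × 3.8) = $26,835.71
Interest = A − P = $26,835.71 − $19,142.92 = $7,692.79

Interest = A - P = $7,692.79


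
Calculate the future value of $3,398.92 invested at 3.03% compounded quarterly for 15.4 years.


Compound interest formula: A = P(1 + r/n)^(nt)
A = $3,398.92 × (1 + 0.0303/4)^(4 × 15.4)
Growth factor: (1 + 0.0303/4)^61.6 = 1.591794
A = $3,398.92 × 1.591794
A = $5,410.38

A = P(1 + r/n)^(nt) = $5,410.38


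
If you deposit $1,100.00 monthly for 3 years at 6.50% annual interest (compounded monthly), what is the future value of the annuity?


Future value of an ordinary annuity: FV = PMT × ((1 + r)^n − 1) / r
Monthly rate r = 0.065/12 ≈ 0.00541667, n = 36
FV = $1,100.00 × ((1 + 0.065/12)^36 − 1) / (0.065/12)
FV = $1,100.00 × 39.631685
FV = $43,594.85

FV = PMT × ((1+r)^n - 1)/r = $43,594.85


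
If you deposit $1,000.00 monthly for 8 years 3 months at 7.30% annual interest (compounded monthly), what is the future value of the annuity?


Future value of an ordinary annuity: FV = PMT × ((1 + r)^n − 1) / r
Monthly rate r = 0.073/12 ≈ 0.00608333, n = 99
FV = $1,000.00 × ((1 + 0.073/12)^99 − 1) / (0.073/12)
FV = $1,000.00 × 135.270308
FV = $135,270.31

FV = PMT × ((1+r)^n - 1)/r = $135,270.31


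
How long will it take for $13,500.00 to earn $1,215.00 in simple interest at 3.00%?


Rearrange the simple interest formula for t:
I = P × r × t  ⇒  t = I / (P × r)
t = $1,215.00 / ($13,500.00 × 0.03)
t = 3

t = I/(P×r) = 3 years


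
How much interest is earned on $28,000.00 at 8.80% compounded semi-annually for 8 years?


Compound interest earned = final amount − principal.
A = P(1 + r/n)^(nt) = $28,000.00 × (1 + 0.088/2)^(2 × 8) = $55,765.55
Interest = A − P = $55,765.55 − $28,000.00 = $27,765.55

Interest = A - P = $27,765.55


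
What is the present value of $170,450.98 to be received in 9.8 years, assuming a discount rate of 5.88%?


Present value formula: PV = FV / (1 + r)^t
PV = $170,450.98 / (1 + 0.0588)^9.8
PV = $170,450.98 / 1.750558
PV = $97,369.51

PV = FV / (1 + r)^t = $97,369.51


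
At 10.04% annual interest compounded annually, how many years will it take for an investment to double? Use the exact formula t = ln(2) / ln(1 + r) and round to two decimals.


Doubling condition: (1 + r)^t = 2
Take ln of both sides: t × ln(1 + r) = ln(2)
t = ln(2) / ln(1 + r)
t = 0.693147 / 0.095674
t = 7.24

t = ln(2) / ln(1 + r) = 7.24 years


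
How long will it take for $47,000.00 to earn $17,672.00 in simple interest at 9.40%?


Rearrange the simple interest formula for t:
I = P × r × t  ⇒  t = I / (P × r)
t = $17,672.00 / ($47,000.00 × 0.094)
t = 4

t = I/(P×r) = 4 years


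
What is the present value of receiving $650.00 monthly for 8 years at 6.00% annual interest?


Present value of an ordinary annuity: PV = PMT × (1 − (1 + r)^(−n)) / r
Monthly rate r = 0.06/12 = 0.005, n = 96
PV = $650.00 × (1 − (1 + 0.06/12)^(−96)) / (0.06/12)
PV = $650.00 × 76.095218
PV = $49,461.89

PV = PMT × (1-(1+r)^(-n))/r = $49,461.89


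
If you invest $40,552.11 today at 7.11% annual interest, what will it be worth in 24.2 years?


Future value formula: FV = PV × (1 + r)^t
FV = $40,552.11 × (1 + 0.0711)^24.2
FV = $40,552.11 × 5.2709205
FV = $213,746.95

FV = PV × (1 + r)^t = $213,746.95


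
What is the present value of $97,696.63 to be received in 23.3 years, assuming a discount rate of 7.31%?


Present value formula: PV = FV / (1 + r)^t
PV = $97,696.63 / (1 + 0.0731)^23.3
PV = $97,696.63 / 5.175074
PV = $18,878.31

PV = FV / (1 + r)^t = $18,878.31


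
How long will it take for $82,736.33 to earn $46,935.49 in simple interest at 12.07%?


Rearrange the simple interest formula for t:
I = P × r × t  ⇒  t = I / (P × r)
t = $46,935.49 / ($82,736.33 × 0.1207)
t = 4.7

t = I/(P×r) = 4.7 years


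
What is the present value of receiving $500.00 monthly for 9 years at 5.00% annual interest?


Present value of an ordinary annuity: PV = PMT × (1 − (1 + r)^(−n)) / r
Monthly rate r = 0.05/12 ≈ 0.00416667, n = 108
PV = $500.00 × (1 − (1 + 0.05/12)^(−108)) / (0.05/12)
PV = $500.00 × 86.826108
PV = $43,413.05

PV = PMT × (1-(1+r)^(-n))/r = $43,413.05


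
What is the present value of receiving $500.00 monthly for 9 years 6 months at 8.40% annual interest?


Present value of an ordinary annuity: PV = PMT × (1 − (1 + r)^(−n)) / r
Monthly rate r = 0.084/12 = 0.007, n = 114
PV = $500.00 × (1 − (1 + 0.084/12)^(−114)) / (0.084/12)
PV = $500.00 × 78.359727
PV = $39,179.86

PV = PMT × (1-(1+r)^(-n))/r = $39,179.86


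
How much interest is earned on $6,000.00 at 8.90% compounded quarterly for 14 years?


Compound interest earned = final amount − principal.
A = P(1 + r/n)^(nt) = $6,000.00 × (1 + 0.089/4)^(4 × 14) = $20,575.48
Interest = A − P = $20,575.48 − $6,000.00 = $14,575.48

Interest = A - P = $14,575.48


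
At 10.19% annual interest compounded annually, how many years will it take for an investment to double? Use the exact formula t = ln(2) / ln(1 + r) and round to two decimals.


Doubling condition: (1 + r)^t = 2
Take ln of both sides: t × ln(1 + r) = ln(2)
t = ln(2) / ln(1 + r)
t = 0.693147 / 0.097036
t = 7.14

t = ln(2) / ln(1 + r) = 7.14 years


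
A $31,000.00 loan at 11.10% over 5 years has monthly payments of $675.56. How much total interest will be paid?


Total paid over the life of the loan = PMT × n.
Total paid = $675.56 × 60 = $40,533.60
Total interest = total paid − principal = $40,533.60 − $31,000.00 = $9,533.60

Total interest = (PMT × n) - PV = $9,533.60


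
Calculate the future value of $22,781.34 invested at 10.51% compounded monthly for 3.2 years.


Compound interest formula: A = P(1 + r/n)^(nt)
A = $22,781.34 × (1 + 0.1051/12)^(12 × 3.2)
Growth factor: (1 + 0.1051/12)^38.4 = 1.3977387
A = $22,781.34 × 1.3977387
A = $31,842.36

A = P(1 + r/n)^(nt) = $31,842.36


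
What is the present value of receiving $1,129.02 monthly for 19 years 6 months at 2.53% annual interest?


Present value of an ordinary annuity: PV = PMT × (1 − (1 + r)^(−n)) / r
Monthly rate r = 0.0253/12 ≈ 0.00210833, n = 234
PV = $1,129.02 × (1 − (1 + 0.0253/12)^(−234)) / (0.0253/12)
PV = $1,129.02 × 184.555868
PV = $208,367.27

PV = PMT × (1-(1+r)^(-n))/r = $208,367.27


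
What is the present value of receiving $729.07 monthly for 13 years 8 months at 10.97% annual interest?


Present value of an ordinary annuity: PV = PMT × (1 − (1 + r)^(−n)) / r
Monthly rate r = 0.1097/12 ≈ 0.00914167, n = 164
PV = $729.07 × (1 − (1 + 0.1097/12)^(−164)) / (0.1097/12)
PV = $729.07 × 84.795539
PV = $61,821.88

PV = PMT × (1-(1+r)^(-n))/r = $61,821.88


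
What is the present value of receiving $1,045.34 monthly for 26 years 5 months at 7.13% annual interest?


Present value of an ordinary annuity: PV = PMT × (1 − (1 + r)^(−n)) / r
Monthly rate r = 0.0713/12 ≈ 0.00594167, n = 317
PV = $1,045.34 × (1 − (1 + 0.0713/12)^(−317)) / (0.0713/12)
PV = $1,045.34 × 142.568489
PV = $149,032.54

PV = PMT × (1-(1+r)^(-n))/r = $149,032.54


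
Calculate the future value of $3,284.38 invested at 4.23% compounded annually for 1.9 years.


Compound interest formula: A = P(1 + r/n)^(nt)
A = $3,284.38 × (1 + 0.0423/1)^(1 × 1.9)
Growth factor: (1 + 0.0423/1)^1.9 = 1.081898
A = $3,284.38 × 1.081898
A = $3,553.36

A = P(1 + r/n)^(nt) = $3,553.36


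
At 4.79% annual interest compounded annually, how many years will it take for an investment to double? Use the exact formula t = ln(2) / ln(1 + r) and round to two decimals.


Doubling condition: (1 + r)^t = 2
Take ln of both sides: t × ln(1 + r) = ln(2)
t = ln(2) / ln(1 + r)
t = 0.693147 / 0.046788
t = 14.81

t = ln(2) / ln(1 + r) = 14.81 years


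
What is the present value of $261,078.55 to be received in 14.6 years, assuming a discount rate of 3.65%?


Present value formula: PV = FV / (1 + r)^t
PV = $261,078.55 / (1 + 0.0365)^14.6
PV = $261,078.55 / 1.6877646
PV = $154,688.96

PV = FV / (1 + r)^t = $154,688.96


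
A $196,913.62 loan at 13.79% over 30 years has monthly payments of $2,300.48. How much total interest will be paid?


Total paid over the life of the loan = PMT × n.
Total paid = $2,300.48 × 360 = $828,172.80
Total interest = total paid − principal = $828,172.80 − $196,913.62 = $631,259.18

Total interest = (PMT × n) - PV = $631,259.18


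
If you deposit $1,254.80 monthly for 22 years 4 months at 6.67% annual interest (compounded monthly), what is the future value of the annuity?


Future value of an ordinary annuity: FV = PMT × ((1 + r)^n − 1) / r
Monthly rate r = 0.0667/12 ≈ 0.00555833, n = 268
FV = $1,254.80 × ((1 + 0.0667/12)^268 − 1) / (0.0667/12)
FV = $1,254.80 × 614.7907196
FV = $771,439.39

FV = PMT × ((1+r)^n - 1)/r = $771,439.39


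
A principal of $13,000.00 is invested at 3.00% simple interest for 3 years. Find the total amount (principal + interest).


Total amount formula: A = P(1 + rt) = P + P·r·t
Interest: I = P × r × t = $13,000.00 × 0.03 × 3 = $1,170.00
A = P + I = $13,000.00 + $1,170.00 = $14,170.00

A = P + I = P(1 + rt) = $14,170.00


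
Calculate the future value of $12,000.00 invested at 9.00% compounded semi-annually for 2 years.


Compound interest formula: A = P(1 + r/n)^(nt)
A = $12,000.00 × (1 + 0.09/2)^(2 × 2)
Growth factor: (1 + 0.09/2)^4 = 1.1925186
A = $12,000.00 × 1.1925186
A = $14,310.22

A = P(1 + r/n)^(nt) = $14,310.22


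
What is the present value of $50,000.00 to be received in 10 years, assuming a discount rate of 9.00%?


Present value formula: PV = FV / (1 + r)^t
PV = $50,000.00 / (1 + 0.09)^10
PV = $50,000.00 / 2.367364
PV = $21,120.54

PV = FV / (1 + r)^t = $21,120.54


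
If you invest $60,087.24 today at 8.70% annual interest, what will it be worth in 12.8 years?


Future value formula: FV = PV × (1 + r)^t
FV = $60,087.24 × (1 + 0.087)^12.8
FV = $60,087.24 × 2.90896278
FV = $174,791.54

FV = PV × (1 + r)^t = $174,791.54


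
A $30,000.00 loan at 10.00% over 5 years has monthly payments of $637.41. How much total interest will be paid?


Total paid over the life of the loan = PMT × n.
Total paid = $637.41 × 60 = $38,244.60
Total interest = total paid − principal = $38,244.60 − $30,000.00 = $8,244.60

Total interest = (PMT × n) - PV = $8,244.60


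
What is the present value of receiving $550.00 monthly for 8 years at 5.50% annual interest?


Present value of an ordinary annuity: PV = PMT × (1 − (1 + r)^(−n)) / r
Monthly rate r = 0.055/12 ≈ 0.00458333, n = 96
PV = $550.00 × (1 − (1 + 0.055/12)^(−96)) / (0.055/12)
PV = $550.00 × 77.523453
PV = $42,637.90

PV = PMT × (1-(1+r)^(-n))/r = $42,637.90


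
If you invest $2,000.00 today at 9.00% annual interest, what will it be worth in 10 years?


Future value formula: FV = PV × (1 + r)^t
FV = $2,000.00 × (1 + 0.09)^10
FV = $2,000.00 × 2.367364
FV = $4,734.73

FV = PV × (1 + r)^t = $4,734.73


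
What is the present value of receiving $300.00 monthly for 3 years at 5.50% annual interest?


Present value of an ordinary annuity: PV = PMT × (1 − (1 + r)^(−n)) / r
Monthly rate r = 0.055/12 ≈ 0.00458333, n = 36
PV = $300.00 × (1 − (1 + 0.055/12)^(−36)) / (0.055/12)
PV = $300.00 × 33.117077
PV = $9,935.12

PV = PMT × (1-(1+r)^(-n))/r = $9,935.12


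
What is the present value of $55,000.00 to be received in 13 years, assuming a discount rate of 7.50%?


Present value formula: PV = FV / (1 + r)^t
PV = $55,000.00 / (1 + 0.075)^13
PV = $55,000.00 / 2.560413
PV = $21,480.91

PV = FV / (1 + r)^t = $21,480.91


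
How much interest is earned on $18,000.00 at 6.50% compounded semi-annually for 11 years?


Compound interest earned = final amount − principal.
A = P(1 + r/n)^(nt) = $18,000.00 × (1 + 0.065/2)^(2 × 11) = $36,379.26
Interest = A − P = $36,379.26 − $18,000.00 = $18,379.26

Interest = A - P = $18,379.26


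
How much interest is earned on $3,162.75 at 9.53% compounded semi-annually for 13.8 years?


Compound interest earned = final amount − principal.
A = P(1 + r/n)^(nt) = $3,162.75 × (1 + 0.0953/2)^(2 × 13.8) = $11,429.64
Interest = A − P = $11,429.64 − $3,162.75 = $8,266.89

Interest = A - P = $8,266.89


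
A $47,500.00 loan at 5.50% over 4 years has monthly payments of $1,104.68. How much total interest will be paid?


Total paid over the life of the loan = PMT × n.
Total paid = $1,104.68 × 48 = $53,024.64
Total interest = total paid − principal = $53,024.64 − $47,500.00 = $5,524.64

Total interest = (PMT × n) - PV = $5,524.64


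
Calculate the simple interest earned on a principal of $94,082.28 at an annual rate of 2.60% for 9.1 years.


Simple interest formula: I = P × r × t
I = $94,082.28 × 0.026 × 9.1
I = $22,259.87

I = P × r × t = $22,259.87


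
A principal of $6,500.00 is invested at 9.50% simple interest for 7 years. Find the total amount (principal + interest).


Total amount formula: A = P(1 + rt) = P + P·r·t
Interest: I = P × r × t = $6,500.00 × 0.095 × 7 = $4,322.50
A = P + I = $6,500.00 + $4,322.50 = $10,822.50

A = P + I = P(1 + rt) = $10,822.50


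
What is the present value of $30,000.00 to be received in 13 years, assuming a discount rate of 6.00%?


Present value formula: PV = FV / (1 + r)^t
PV = $30,000.00 / (1 + 0.06)^13
PV = $30,000.00 / 2.132928
PV = $14,065.17

PV = FV / (1 + r)^t = $14,065.17


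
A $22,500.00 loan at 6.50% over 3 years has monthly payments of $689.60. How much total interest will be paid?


Total paid over the life of the loan = PMT × n.
Total paid = $689.60 × 36 = $24,825.60
Total interest = total paid − principal = $24,825.60 − $22,500.00 = $2,325.60

Total interest = (PMT × n) - PV = $2,325.60


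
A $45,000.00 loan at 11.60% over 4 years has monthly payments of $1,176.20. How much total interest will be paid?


Total paid over the life of the loan = PMT × n.
Total paid = $1,176.20 × 48 = $56,457.60
Total interest = total paid − principal = $56,457.60 − $45,000.00 = $11,457.60

Total interest = (PMT × n) - PV = $11,457.60


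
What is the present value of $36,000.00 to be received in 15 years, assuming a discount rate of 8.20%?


Present value formula: PV = FV / (1 + r)^t
PV = $36,000.00 / (1 + 0.082)^15
PV = $36,000.00 / 3.261436
PV = $11,038.08

PV = FV / (1 + r)^t = $11,038.08


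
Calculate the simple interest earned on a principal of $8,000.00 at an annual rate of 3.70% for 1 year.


Simple interest formula: I = P × r × t
I = $8,000.00 × 0.037 × 1
I = $296.00

I = P × r × t = $296.00


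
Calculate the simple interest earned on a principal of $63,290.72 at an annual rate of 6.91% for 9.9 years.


Simple interest formula: I = P × r × t
I = $63,290.72 × 0.0691 × 9.9
I = $43,296.55

I = P × r × t = $43,296.55


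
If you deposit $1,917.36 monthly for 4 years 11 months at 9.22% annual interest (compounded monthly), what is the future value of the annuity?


Future value of an ordinary annuity: FV = PMT × ((1 + r)^n − 1) / r
Monthly rate r = 0.0922/12 ≈ 0.00768333, n = 59
FV = $1,917.36 × ((1 + 0.0922/12)^59 − 1) / (0.0922/12)
FV = $1,917.36 × 74.290468
FV = $142,441.57

FV = PMT × ((1+r)^n - 1)/r = $142,441.57


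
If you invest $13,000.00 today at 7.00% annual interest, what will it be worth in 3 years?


Future value formula: FV = PV × (1 + r)^t
FV = $13,000.00 × (1 + 0.07)^3
FV = $13,000.00 × 1.225043
FV = $15,925.56

FV = PV × (1 + r)^t = $15,925.56


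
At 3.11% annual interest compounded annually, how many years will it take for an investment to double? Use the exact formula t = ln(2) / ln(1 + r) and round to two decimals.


Doubling condition: (1 + r)^t = 2
Take ln of both sides: t × ln(1 + r) = ln(2)
t = ln(2) / ln(1 + r)
t = 0.693147 / 0.030626
t = 22.63

t = ln(2) / ln(1 + r) = 22.63 years


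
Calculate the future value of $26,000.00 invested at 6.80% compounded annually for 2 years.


Compound interest formula: A = P(1 + r/n)^(nt)
A = $26,000.00 × (1 + 0.068/1)^(1 × 2)
Growth factor: (1 + 0.068/1)^2 = 1.140624
A = $26,000.00 × 1.140624
A = $29,656.22

A = P(1 + r/n)^(nt) = $29,656.22


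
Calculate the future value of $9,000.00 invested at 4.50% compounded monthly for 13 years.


Compound interest formula: A = P(1 + r/n)^(nt)
A = $9,000.00 × (1 + 0.045/12)^(12 × 13)
Growth factor: (1 + 0.045/12)^156 = 1.793028
A = $9,000.00 × 1.793028
A = $16,137.25

A = P(1 + r/n)^(nt) = $16,137.25


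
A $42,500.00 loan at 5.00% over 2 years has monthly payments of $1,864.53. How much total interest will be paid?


Total paid over the life of the loan = PMT × n.
Total paid = $1,864.53 × 24 = $44,748.72
Total interest = total paid − principal = $44,748.72 − $42,500.00 = $2,248.72

Total interest = (PMT × n) - PV = $2,248.72


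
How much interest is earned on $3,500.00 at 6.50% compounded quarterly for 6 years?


Compound interest earned = final amount − principal.
A = P(1 + r/n)^(nt) = $3,500.00 × (1 + 0.065/4)^(4 × 6) = $5,153.25
Interest = A − P = $5,153.25 − $3,500.00 = $1,653.25

Interest = A - P = $1,653.25


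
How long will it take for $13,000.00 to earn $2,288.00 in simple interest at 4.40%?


Rearrange the simple interest formula for t:
I = P × r × t  ⇒  t = I / (P × r)
t = $2,288.00 / ($13,000.00 × 0.044)
t = 4

t = I/(P×r) = 4 years


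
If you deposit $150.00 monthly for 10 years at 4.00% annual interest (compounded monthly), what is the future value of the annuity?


Future value of an ordinary annuity: FV = PMT × ((1 + r)^n − 1) / r
Monthly rate r = 0.04/12 ≈ 0.00333333, n = 120
FV = $150.00 × ((1 + 0.04/12)^120 − 1) / (0.04/12)
FV = $150.00 × 147.249805
FV = $22,087.47

FV = PMT × ((1+r)^n - 1)/r = $22,087.47


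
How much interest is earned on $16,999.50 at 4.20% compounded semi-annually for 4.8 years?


Compound interest earned = final amount − principal.
A = P(1 + r/n)^(nt) = $16,999.50 × (1 + 0.042/2)^(2 × 4.8) = $20,753.11
Interest = A − P = $20,753.11 − $16,999.50 = $3,753.61

Interest = A - P = $3,753.61


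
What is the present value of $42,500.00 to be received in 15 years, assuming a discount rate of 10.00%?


Present value formula: PV = FV / (1 + r)^t
PV = $42,500.00 / (1 + 0.1)^15
PV = $42,500.00 / 4.177248
PV = $10,174.16

PV = FV / (1 + r)^t = $10,174.16


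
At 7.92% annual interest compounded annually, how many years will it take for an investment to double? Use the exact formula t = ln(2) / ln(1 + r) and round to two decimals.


Doubling condition: (1 + r)^t = 2
Take ln of both sides: t × ln(1 + r) = ln(2)
t = ln(2) / ln(1 + r)
t = 0.693147 / 0.076220
t = 9.09

t = ln(2) / ln(1 + r) = 9.09 years


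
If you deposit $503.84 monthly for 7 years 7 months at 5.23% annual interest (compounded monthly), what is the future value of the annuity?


Future value of an ordinary annuity: FV = PMT × ((1 + r)^n − 1) / r
Monthly rate r = 0.0523/12 ≈ 0.00435833, n = 91
FV = $503.84 × ((1 + 0.0523/12)^91 − 1) / (0.0523/12)
FV = $503.84 × 111.394139
FV = $56,124.82

FV = PMT × ((1+r)^n - 1)/r = $56,124.82


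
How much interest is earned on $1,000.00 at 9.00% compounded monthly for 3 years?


Compound interest earned = final amount − principal.
A = P(1 + r/n)^(nt) = $1,000.00 × (1 + 0.09/12)^(12 × 3) = $1,308.65
Interest = A − P = $1,308.65 − $1,000.00 = $308.65

Interest = A - P = $308.65


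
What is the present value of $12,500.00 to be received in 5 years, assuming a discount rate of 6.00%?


Present value formula: PV = FV / (1 + r)^t
PV = $12,500.00 / (1 + 0.06)^5
PV = $12,500.00 / 1.3382256
PV = $9,340.73

PV = FV / (1 + r)^t = $9,340.73


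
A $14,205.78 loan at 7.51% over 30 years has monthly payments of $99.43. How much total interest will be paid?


Total paid over the life of the loan = PMT × n.
Total paid = $99.43 × 360 = $35,794.80
Total interest = total paid − principal = $35,794.80 − $14,205.78 = $21,589.02

Total interest = (PMT × n) - PV = $21,589.02


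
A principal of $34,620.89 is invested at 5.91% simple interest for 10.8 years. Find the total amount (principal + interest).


Total amount formula: A = P(1 + rt) = P + P·r·t
Interest: I = P × r × t = $34,620.89 × 0.0591 × 10.8 = $22,097.82
A = P + I = $34,620.89 + $22,097.82 = $56,718.71

A = P + I = P(1 + rt) = $56,718.71


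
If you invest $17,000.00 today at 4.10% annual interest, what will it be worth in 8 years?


Future value formula: FV = PV × (1 + r)^t
FV = $17,000.00 × (1 + 0.041)^8
FV = $17,000.00 × 1.379132
FV = $23,445.24

FV = PV × (1 + r)^t = $23,445.24


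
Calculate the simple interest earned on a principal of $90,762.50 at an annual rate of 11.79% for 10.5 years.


Simple interest formula: I = P × r × t
I = $90,762.50 × 0.1179 × 10.5
I = $112,359.44

I = P × r × t = $112,359.44


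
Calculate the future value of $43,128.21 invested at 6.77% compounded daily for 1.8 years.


Compound interest formula: A = P(1 + r/n)^(nt)
A = $43,128.21 × (1 + 0.0677/365)^(365 × 1.8)
Growth factor: (1 + 0.0677/365)^657 = 1.1295832
A = $43,128.21 × 1.1295832
A = $48,716.90

A = P(1 + r/n)^(nt) = $48,716.90


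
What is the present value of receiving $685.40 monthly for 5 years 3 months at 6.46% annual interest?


Present value of an ordinary annuity: PV = PMT × (1 − (1 + r)^(−n)) / r
Monthly rate r = 0.0646/12 ≈ 0.00538333, n = 63
PV = $685.40 × (1 − (1 + 0.0646/12)^(−63)) / (0.0646/12)
PV = $685.40 × 53.308260
PV = $36,537.48

PV = PMT × (1-(1+r)^(-n))/r = $36,537.48


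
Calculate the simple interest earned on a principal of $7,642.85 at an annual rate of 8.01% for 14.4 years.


Simple interest formula: I = P × r × t
I = $7,642.85 × 0.0801 × 14.4
I = $8,815.57

I = P × r × t = $8,815.57


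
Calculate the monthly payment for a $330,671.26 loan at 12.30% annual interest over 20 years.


Loan payment formula: PMT = PV × r / (1 − (1 + r)^(−n))
Monthly rate r = 0.123/12 = 0.01025, n = 240 months
Denominator: 1 − (1 + 0.123/12)^(−240) = 0.913489
PMT = $330,671.26 × (0.123/12) / 0.913489
PMT = $3,710.37 per month

PMT = PV × r / (1-(1+r)^(-n)) = $3,710.37/month


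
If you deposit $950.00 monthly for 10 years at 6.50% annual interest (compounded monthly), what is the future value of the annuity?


Future value of an ordinary annuity: FV = PMT × ((1 + r)^n − 1) / r
Monthly rate r = 0.065/12 ≈ 0.00541667, n = 120
FV = $950.00 × ((1 + 0.065/12)^120 − 1) / (0.065/12)
FV = $950.00 × 168.403154
FV = $159,983.00

FV = PMT × ((1+r)^n - 1)/r = $159,983.00


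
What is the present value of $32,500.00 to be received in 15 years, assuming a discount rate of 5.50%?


Present value formula: PV = FV / (1 + r)^t
PV = $32,500.00 / (1 + 0.055)^15
PV = $32,500.00 / 2.2324765
PV = $14,557.82

PV = FV / (1 + r)^t = $14,557.82


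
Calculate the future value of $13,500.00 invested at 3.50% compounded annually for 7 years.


Compound interest formula: A = P(1 + r/n)^(nt)
A = $13,500.00 × (1 + 0.035/1)^(1 × 7)
Growth factor: (1 + 0.035/1)^7 = 1.272279
A = $13,500.00 × 1.272279
A = $17,175.77

A = P(1 + r/n)^(nt) = $17,175.77


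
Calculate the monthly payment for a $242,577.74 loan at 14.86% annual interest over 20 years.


Loan payment formula: PMT = PV × r / (1 − (1 + r)^(−n))
Monthly rate r = 0.1486/12 ≈ 0.01238333, n = 240 months
Denominator: 1 − (1 + 0.1486/12)^(−240) = 0.947856
PMT = $242,577.74 × (0.1486/12) / 0.947856
PMT = $3,169.17 per month

PMT = PV × r / (1-(1+r)^(-n)) = $3,169.17/month


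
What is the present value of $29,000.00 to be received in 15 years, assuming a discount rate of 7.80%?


Present value formula: PV = FV / (1 + r)^t
PV = $29,000.00 / (1 + 0.078)^15
PV = $29,000.00 / 3.085186
PV = $9,399.76

PV = FV / (1 + r)^t = $9,399.76


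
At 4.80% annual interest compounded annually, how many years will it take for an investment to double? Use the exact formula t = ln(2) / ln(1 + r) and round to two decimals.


Doubling condition: (1 + r)^t = 2
Take ln of both sides: t × ln(1 + r) = ln(2)
t = ln(2) / ln(1 + r)
t = 0.693147 / 0.046884
t = 14.78

t = ln(2) / ln(1 + r) = 14.78 years


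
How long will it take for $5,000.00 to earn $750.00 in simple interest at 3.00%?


Rearrange the simple interest formula for t:
I = P × r × t  ⇒  t = I / (P × r)
t = $750.00 / ($5,000.00 × 0.03)
t = 5

t = I/(P×r) = 5 years


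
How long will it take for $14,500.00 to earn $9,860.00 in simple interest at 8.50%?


Rearrange the simple interest formula for t:
I = P × r × t  ⇒  t = I / (P × r)
t = $9,860.00 / ($14,500.00 × 0.085)
t = 8

t = I/(P×r) = 8 years


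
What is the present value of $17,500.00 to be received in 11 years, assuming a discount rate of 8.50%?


Present value formula: PV = FV / (1 + r)^t
PV = $17,500.00 / (1 + 0.085)^11
PV = $17,500.00 / 2.453167
PV = $7,133.64

PV = FV / (1 + r)^t = $7,133.64


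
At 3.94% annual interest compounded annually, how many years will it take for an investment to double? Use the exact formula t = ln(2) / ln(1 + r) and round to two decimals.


Doubling condition: (1 + r)^t = 2
Take ln of both sides: t × ln(1 + r) = ln(2)
t = ln(2) / ln(1 + r)
t = 0.693147 / 0.038644
t = 17.94

t = ln(2) / ln(1 + r) = 17.94 years


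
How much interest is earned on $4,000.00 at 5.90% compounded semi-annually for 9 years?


Compound interest earned = final amount − principal.
A = P(1 + r/n)^(nt) = $4,000.00 × (1 + 0.059/2)^(2 × 9) = $6,750.47
Interest = A − P = $6,750.47 − $4,000.00 = $2,750.47

Interest = A - P = $2,750.47


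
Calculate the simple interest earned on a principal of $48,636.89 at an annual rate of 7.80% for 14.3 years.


Simple interest formula: I = P × r × t
I = $48,636.89 × 0.078 × 14.3
I = $54,249.59

I = P × r × t = $54,249.59


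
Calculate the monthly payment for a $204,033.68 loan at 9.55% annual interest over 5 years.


Loan payment formula: PMT = PV × r / (1 − (1 + r)^(−n))
Monthly rate r = 0.0955/12 ≈ 0.00795833, n = 60 months
Denominator: 1 − (1 + 0.0955/12)^(−60) = 0.3784942
PMT = $204,033.68 × (0.0955/12) / 0.3784942
PMT = $4,290.07 per month

PMT = PV × r / (1-(1+r)^(-n)) = $4,290.07/month


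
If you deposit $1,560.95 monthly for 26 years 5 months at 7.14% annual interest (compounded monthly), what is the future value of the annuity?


Future value of an ordinary annuity: FV = PMT × ((1 + r)^n − 1) / r
Monthly rate r = 0.0714/12 = 0.00595, n = 317
FV = $1,560.95 × ((1 + 0.0714/12)^317 − 1) / (0.0714/12)
FV = $1,560.95 × 933.980086
FV = $1,457,896.22

FV = PMT × ((1+r)^n - 1)/r = $1,457,896.22


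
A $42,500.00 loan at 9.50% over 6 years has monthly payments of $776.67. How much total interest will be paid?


Total paid over the life of the loan = PMT × n.
Total paid = $776.67 × 72 = $55,920.24
Total interest = total paid − principal = $55,920.24 − $42,500.00 = $13,420.24

Total interest = (PMT × n) - PV = $13,420.24


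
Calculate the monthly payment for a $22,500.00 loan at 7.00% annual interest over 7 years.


Loan payment formula: PMT = PV × r / (1 − (1 + r)^(−n))
Monthly rate r = 0.07/12 ≈ 0.00583333, n = 84 months
Denominator: 1 − (1 + 0.07/12)^(−84) = 0.386501
PMT = $22,500.00 × (0.07/12) / 0.386501
PMT = $339.59 per month

PMT = PV × r / (1-(1+r)^(-n)) = $339.59/month


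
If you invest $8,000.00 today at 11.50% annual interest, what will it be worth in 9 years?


Future value formula: FV = PV × (1 + r)^t
FV = $8,000.00 × (1 + 0.115)^9
FV = $8,000.00 × 2.6636294
FV = $21,309.04

FV = PV × (1 + r)^t = $21,309.04


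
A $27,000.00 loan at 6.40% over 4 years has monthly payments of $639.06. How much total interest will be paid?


Total paid over the life of the loan = PMT × n.
Total paid = $639.06 × 48 = $30,674.88
Total interest = total paid − principal = $30,674.88 − $27,000.00 = $3,674.88

Total interest = (PMT × n) - PV = $3,674.88


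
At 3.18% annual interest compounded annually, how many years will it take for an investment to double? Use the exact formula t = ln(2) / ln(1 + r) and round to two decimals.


Doubling condition: (1 + r)^t = 2
Take ln of both sides: t × ln(1 + r) = ln(2)
t = ln(2) / ln(1 + r)
t = 0.693147 / 0.031305
t = 22.14

t = ln(2) / ln(1 + r) = 22.14 years


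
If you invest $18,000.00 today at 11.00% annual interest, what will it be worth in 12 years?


Future value formula: FV = PV × (1 + r)^t
FV = $18,000.00 × (1 + 0.11)^12
FV = $18,000.00 × 3.4984506
FV = $62,972.11

FV = PV × (1 + r)^t = $62,972.11


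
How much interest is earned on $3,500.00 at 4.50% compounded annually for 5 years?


Compound interest earned = final amount − principal.
A = P(1 + r/n)^(nt) = $3,500.00 × (1 + 0.045/1)^(1 × 5) = $4,361.64
Interest = A − P = $4,361.64 − $3,500.00 = $861.64

Interest = A - P = $861.64


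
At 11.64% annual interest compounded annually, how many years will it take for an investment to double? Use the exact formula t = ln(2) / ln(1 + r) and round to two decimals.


Doubling condition: (1 + r)^t = 2
Take ln of both sides: t × ln(1 + r) = ln(2)
t = ln(2) / ln(1 + r)
t = 0.693147 / 0.110109
t = 6.30

t = ln(2) / ln(1 + r) = 6.30 years


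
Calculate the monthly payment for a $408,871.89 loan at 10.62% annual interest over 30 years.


Loan payment formula: PMT = PV × r / (1 − (1 + r)^(−n))
Monthly rate r = 0.1062/12 = 0.00885, n = 360 months
Denominator: 1 − (1 + 0.1062/12)^(−360) = 0.958080
PMT = $408,871.89 × (0.1062/12) / 0.958080
PMT = $3,776.84 per month

PMT = PV × r / (1-(1+r)^(-n)) = $3,776.84/month


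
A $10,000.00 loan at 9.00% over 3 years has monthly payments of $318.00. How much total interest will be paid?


Total paid over the life of the loan = PMT × n.
Total paid = $318.00 × 36 = $11,448.00
Total interest = total paid − principal = $11,448.00 − $10,000.00 = $1,448.00

Total interest = (PMT × n) - PV = $1,448.00


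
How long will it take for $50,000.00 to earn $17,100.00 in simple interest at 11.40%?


Rearrange the simple interest formula for t:
I = P × r × t  ⇒  t = I / (P × r)
t = $17,100.00 / ($50,000.00 × 0.114)
t = 3

t = I/(P×r) = 3 years


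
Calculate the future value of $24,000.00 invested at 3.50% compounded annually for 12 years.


Compound interest formula: A = P(1 + r/n)^(nt)
A = $24,000.00 × (1 + 0.035/1)^(1 × 12)
Growth factor: (1 + 0.035/1)^12 = 1.5110687
A = $24,000.00 × 1.5110687
A = $36,265.65

A = P(1 + r/n)^(nt) = $36,265.65


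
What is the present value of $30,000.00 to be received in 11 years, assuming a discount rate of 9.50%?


Present value formula: PV = FV / (1 + r)^t
PV = $30,000.00 / (1 + 0.095)^11
PV = $30,000.00 / 2.713659
PV = $11,055.18

PV = FV / (1 + r)^t = $11,055.18


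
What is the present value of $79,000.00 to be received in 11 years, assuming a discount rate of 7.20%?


Present value formula: PV = FV / (1 + r)^t
PV = $79,000.00 / (1 + 0.072)^11
PV = $79,000.00 / 2.148536
PV = $36,769.22

PV = FV / (1 + r)^t = $36,769.22


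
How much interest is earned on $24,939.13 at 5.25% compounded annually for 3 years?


Compound interest earned = final amount − principal.
A = P(1 + r/n)^(nt) = $24,939.13 × (1 + 0.0525/1)^(1 × 3) = $29,076.87
Interest = A − P = $29,076.87 − $24,939.13 = $4,137.74

Interest = A - P = $4,137.74
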